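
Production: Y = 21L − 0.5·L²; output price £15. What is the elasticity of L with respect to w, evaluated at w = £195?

ε = -1.625

From P·MP_L = w with MP_L = 21 − L, labor demand is L(w) = 21 − w/15.
dL/dw = −1/(15) = -1/15.
At w = 195, L = 8, so ε = (dL/dw)·(w/L) = (-1/15)·(195/8) = -1.625.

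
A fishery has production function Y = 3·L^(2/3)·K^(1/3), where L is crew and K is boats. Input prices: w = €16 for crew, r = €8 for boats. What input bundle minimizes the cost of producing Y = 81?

L* = 27, K* = 27

Cost minimization requires the marginal rate of technical substitution to equal the input-price ratio: MP_L/MP_K = w/r.
Here MP_L/MP_K = (2/3)·(K/L)/(1/3) = 2·(K/L). Setting this equal to 16/8 = 2 gives K = L.
Substituting into Y = 81: 3·L^(2/3)·(L)^(1/3) = 81.
Solving, L = 27 and K = 27.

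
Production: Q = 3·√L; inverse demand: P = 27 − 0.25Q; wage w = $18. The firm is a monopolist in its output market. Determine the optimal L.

Marginal revenue from the inverse demand is MR = 27 − 0.5Q.
The marginal product is MP_L = 1.5·L^(-1/2).
A monopolist hires until marginal revenue product equals the wage: MR·MP_L = w.
At L, Q = 3·√L. Substituting and solving: (27 − 1.5·√L)·1.5·L^(-1/2) = 18 gives L = 4.

L* = 4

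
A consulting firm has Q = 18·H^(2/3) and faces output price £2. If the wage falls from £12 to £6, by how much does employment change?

ΔH = 56

From P·MP_H = w with MP_H = 12·H^(-1/3), the labor demand is H(w) = (24/w)^(3).
At w = 12: H = 8. At w = 6: H = 64.
ΔH = 64 − 8 = 56.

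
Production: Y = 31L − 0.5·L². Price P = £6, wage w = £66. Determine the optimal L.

L* = 20

The marginal product of L is MP_L = 31 − L.
A price-taking firm hires until the value of the marginal product equals the wage: P·MP_L = w, so 6·(31 − L) = 66.
Then 31 − L = 11, giving L = 20.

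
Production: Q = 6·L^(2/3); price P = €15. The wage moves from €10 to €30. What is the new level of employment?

L* = 8

From P·MP_L = w with MP_L = 4·L^(-1/3), the labor demand is L(w) = (60/w)^(3).
At w = 10: L = 216. At w = 30: L = 8.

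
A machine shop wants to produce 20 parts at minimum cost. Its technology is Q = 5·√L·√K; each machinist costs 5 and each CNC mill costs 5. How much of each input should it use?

Cost minimization requires the marginal rate of technical substitution to equal the input-price ratio: MP_L/MP_K = w/r.
Here MP_L/MP_K = (1/2)·(K/L)/(1/2) = (K/L). Setting this equal to 5/5 = 1 gives K = L.
Substituting into Q = 20: 5·L^(1/2)·(L)^(1/2) = 20.
Solving, L = 4 and K = 4.

L* = 4, K* = 4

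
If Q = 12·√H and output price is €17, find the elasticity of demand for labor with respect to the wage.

ε = -2

MP_H = (1/2)·12·H^(-1/2), so P·MP_H = w gives 102·H^(-1/2) = w.
Solving, H(w) = (102/w)^(2). This is a constant-elasticity form: H ∝ w^(−2), so ε = −2.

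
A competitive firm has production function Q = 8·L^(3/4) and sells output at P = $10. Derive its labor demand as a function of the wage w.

L(w) = (60/w)^(4)

MP_L = (3/4)·8·L^(-1/4) = 6·L^(-1/4).
Setting P·MP_L = w: 60·L^(-1/4) = w.
Solving for L: L^(-1/4) = w/60, so L = (60/w)^(4).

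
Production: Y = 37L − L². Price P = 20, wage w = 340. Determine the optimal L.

The marginal product of L is MP_L = 37 − 2L.
A price-taking firm hires until the value of the marginal product equals the wage: P·MP_L = w, so 20·(37 − 2L) = 340.
Then 37 − 2L = 17, giving L = 10.

L* = 10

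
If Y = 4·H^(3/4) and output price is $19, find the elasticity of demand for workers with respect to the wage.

MP_H = (3/4)·4·H^(-1/4), so P·MP_H = w gives 57·H^(-1/4) = w.
Solving, H(w) = (57/w)^(4). This is a constant-elasticity form: H ∝ w^(−4), so ε = −4.

ε = -4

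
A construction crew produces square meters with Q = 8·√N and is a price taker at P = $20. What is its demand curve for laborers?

MP_N = (1/2)·8·N^(-1/2) = 4·N^(-1/2).
Setting P·MP_N = w: 80·N^(-1/2) = w.
Solving for N: N^(-1/2) = w/80, so N = (80/w)^(2).

N(w) = 6400/w²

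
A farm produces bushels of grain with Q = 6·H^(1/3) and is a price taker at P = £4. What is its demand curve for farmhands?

MP_H = (1/3)·6·H^(-2/3) = 2·H^(-2/3).
Setting P·MP_H = w: 8·H^(-2/3) = w.
Solving for H: H^(-2/3) = w/8, so H = (8/w)^(3/2).

H(w) = (8/w)^(3/2)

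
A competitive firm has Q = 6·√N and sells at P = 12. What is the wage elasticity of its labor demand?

ε = -2

MP_N = (1/2)·6·N^(-1/2), so P·MP_N = w gives 36·N^(-1/2) = w.
Solving, N(w) = (36/w)^(2). This is a constant-elasticity form: N ∝ w^(−2), so ε = −2.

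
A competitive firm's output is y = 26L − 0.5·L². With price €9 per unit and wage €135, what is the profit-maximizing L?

The marginal product of L is MP_L = 26 − L.
A price-taking firm hires until the value of the marginal product equals the wage: P·MP_L = w, so 9·(26 − L) = 135.
Then 26 − L = 15, giving L = 11.

L* = 11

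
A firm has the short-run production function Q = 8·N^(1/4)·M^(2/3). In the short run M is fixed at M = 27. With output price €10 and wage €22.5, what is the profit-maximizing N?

With M = 27, MP_N = (1/4)·8·N^(-3/4)·27^(2/3) = 18·N^(-3/4).
Profit maximization for a price taker requires P·MP_N = w: 10·18·N^(-3/4) = 22.5.
So N^(-3/4) = 0.125, which gives N = 16.

N* = 16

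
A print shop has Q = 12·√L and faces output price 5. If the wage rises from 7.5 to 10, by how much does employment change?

ΔL = -7

From P·MP_L = w with MP_L = 6·L^(-1/2), the labor demand is L(w) = (30/w)^(2).
At w = 7.5: L = 16. At w = 10: L = 9.
ΔL = 9 − 16 = -7.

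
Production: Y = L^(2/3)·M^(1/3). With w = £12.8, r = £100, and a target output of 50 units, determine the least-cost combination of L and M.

Cost minimization requires the marginal rate of technical substitution to equal the input-price ratio: MP_L/MP_M = w/r.
Here MP_L/MP_M = (2/3)·(M/L)/(1/3) = 2·(M/L). Setting this equal to 12.8/100 = 0.128 gives M = 0.064L.
Substituting into Y = 50: L^(2/3)·(0.064L)^(1/3) = 50.
Solving, L = 125 and M = 8.

L* = 125, M* = 8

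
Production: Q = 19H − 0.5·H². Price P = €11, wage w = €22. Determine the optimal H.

H* = 17

The marginal product of H is MP_H = 19 − H.
A price-taking firm hires until the value of the marginal product equals the wage: P·MP_H = w, so 11·(19 − H) = 22.
Then 19 − H = 2, giving H = 17.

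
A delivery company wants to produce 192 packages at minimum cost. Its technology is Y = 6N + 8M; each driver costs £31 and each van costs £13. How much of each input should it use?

The inputs are perfect substitutes, so the firm uses whichever has the lower cost per unit of output.
Cost per unit of output via N is w/6 = 31/6; via M it is r/8 = 1.625. M is cheaper.
Producing Y = 192 with M alone: N = 0, M = 24.

N* = 0, M* = 24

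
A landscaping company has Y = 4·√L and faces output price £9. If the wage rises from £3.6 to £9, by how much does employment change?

From P·MP_L = w with MP_L = 2·L^(-1/2), the labor demand is L(w) = (18/w)^(2).
At w = 3.6: L = 25. At w = 9: L = 4.
ΔL = 4 − 25 = -21.

ΔL = -21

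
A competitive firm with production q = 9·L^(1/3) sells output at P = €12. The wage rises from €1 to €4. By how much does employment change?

From P·MP_L = w with MP_L = 3·L^(-2/3), the labor demand is L(w) = (36/w)^(3/2).
At w = 1: L = 216. At w = 4: L = 27.
ΔL = 27 − 216 = -189.

ΔL = -189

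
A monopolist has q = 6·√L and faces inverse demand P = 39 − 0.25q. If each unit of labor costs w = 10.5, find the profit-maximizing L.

Marginal revenue from the inverse demand is MR = 39 − 0.5q.
The marginal product is MP_L = 3·L^(-1/2).
A monopolist hires until marginal revenue product equals the wage: MR·MP_L = w.
At L, q = 6·√L. Substituting and solving: (39 − 3·√L)·3·L^(-1/2) = 10.5 gives L = 36.

L* = 36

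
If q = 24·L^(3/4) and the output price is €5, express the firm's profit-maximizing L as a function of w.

L(w) = (90/w)^(4)

MP_L = (3/4)·24·L^(-1/4) = 18·L^(-1/4).
Setting P·MP_L = w: 90·L^(-1/4) = w.
Solving for L: L^(-1/4) = w/90, so L = (90/w)^(4).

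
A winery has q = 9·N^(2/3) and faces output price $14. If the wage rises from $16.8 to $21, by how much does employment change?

ΔN = -61

From P·MP_N = w with MP_N = 6·N^(-1/3), the labor demand is N(w) = (84/w)^(3).
At w = 16.8: N = 125. At w = 21: N = 64.
ΔN = 64 − 125 = -61.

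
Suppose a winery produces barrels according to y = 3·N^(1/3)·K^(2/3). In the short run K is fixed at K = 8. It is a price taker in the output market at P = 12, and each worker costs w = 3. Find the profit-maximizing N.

N* = 64

With K = 8, MP_N = (1/3)·3·N^(-2/3)·8^(2/3) = 4·N^(-2/3).
Profit maximization for a price taker requires P·MP_N = w: 12·4·N^(-2/3) = 3.
So N^(-2/3) = 0.0625, which gives N = 64.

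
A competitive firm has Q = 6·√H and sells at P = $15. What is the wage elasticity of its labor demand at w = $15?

ε = -2

MP_H = (1/2)·6·H^(-1/2), so P·MP_H = w gives 45·H^(-1/2) = w.
Solving, H(w) = (45/w)^(2). This is a constant-elasticity form: H ∝ w^(−2), so ε = −2.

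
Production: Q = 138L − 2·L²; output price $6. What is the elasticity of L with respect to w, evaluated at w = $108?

ε = -0.15

From P·MP_L = w with MP_L = 138 − 4L, labor demand is L(w) = (138 − w/6)/4.
dL/dw = −1/(24) = -1/24.
At w = 108, L = 30, so ε = (dL/dw)·(w/L) = (-1/24)·(108/30) = -0.15.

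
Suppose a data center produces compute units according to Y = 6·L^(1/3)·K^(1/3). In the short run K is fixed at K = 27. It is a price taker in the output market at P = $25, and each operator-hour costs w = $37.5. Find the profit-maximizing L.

With K = 27, MP_L = (1/3)·6·L^(-2/3)·27^(1/3) = 6·L^(-2/3).
Profit maximization for a price taker requires P·MP_L = w: 25·6·L^(-2/3) = 37.5.
So L^(-2/3) = 0.25, which gives L = 8.

L* = 8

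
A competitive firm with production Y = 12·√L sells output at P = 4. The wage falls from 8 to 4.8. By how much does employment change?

From P·MP_L = w with MP_L = 6·L^(-1/2), the labor demand is L(w) = (24/w)^(2).
At w = 8: L = 9. At w = 4.8: L = 25.
ΔL = 25 − 9 = 16.

ΔL = 16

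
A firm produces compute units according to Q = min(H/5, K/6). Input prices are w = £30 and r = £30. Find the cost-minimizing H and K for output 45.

With a fixed-proportions technology, the cost-minimizing bundle uses no slack in either input: H/5 = K/6 = Q.
So H = 5·45 = 225 and K = 6·45 = 270.

H* = 225, K* = 270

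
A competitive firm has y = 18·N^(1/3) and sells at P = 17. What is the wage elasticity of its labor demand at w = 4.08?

MP_N = (1/3)·18·N^(-2/3), so P·MP_N = w gives 102·N^(-2/3) = w.
Solving, N(w) = (102/w)^(3/2). This is a constant-elasticity form: N ∝ w^(−3/2), so ε = −3/2.

ε = -1.5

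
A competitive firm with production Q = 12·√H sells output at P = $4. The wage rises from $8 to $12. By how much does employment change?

ΔH = -5

From P·MP_H = w with MP_H = 6·H^(-1/2), the labor demand is H(w) = (24/w)^(2).
At w = 8: H = 9. At w = 12: H = 4.
ΔH = 4 − 9 = -5.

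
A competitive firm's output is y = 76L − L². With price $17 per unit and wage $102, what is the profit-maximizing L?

The marginal product of L is MP_L = 76 − 2L.
A price-taking firm hires until the value of the marginal product equals the wage: P·MP_L = w, so 17·(76 − 2L) = 102.
Then 76 − 2L = 6, giving L = 35.

L* = 35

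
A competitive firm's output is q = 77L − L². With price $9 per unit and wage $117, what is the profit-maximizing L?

The marginal product of L is MP_L = 77 − 2L.
A price-taking firm hires until the value of the marginal product equals the wage: P·MP_L = w, so 9·(77 − 2L) = 117.
Then 77 − 2L = 13, giving L = 32.

L* = 32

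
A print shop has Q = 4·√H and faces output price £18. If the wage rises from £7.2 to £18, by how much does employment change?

From P·MP_H = w with MP_H = 2·H^(-1/2), the labor demand is H(w) = (36/w)^(2).
At w = 7.2: H = 25. At w = 18: H = 4.
ΔH = 4 − 25 = -21.

ΔH = -21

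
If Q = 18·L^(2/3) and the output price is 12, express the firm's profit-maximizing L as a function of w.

L(w) = 2985984/w³

MP_L = (2/3)·18·L^(-1/3) = 12·L^(-1/3).
Setting P·MP_L = w: 144·L^(-1/3) = w.
Solving for L: L^(-1/3) = w/144, so L = (144/w)^(3).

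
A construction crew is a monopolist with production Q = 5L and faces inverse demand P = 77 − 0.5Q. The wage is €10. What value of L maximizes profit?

Marginal revenue from the inverse demand is MR = 77 − Q.
The marginal product is MP_L = 5.
A monopolist hires until marginal revenue product equals the wage: MR·MP_L = w.
(77 − 5L)·5 = 10, so L = 15.

L* = 15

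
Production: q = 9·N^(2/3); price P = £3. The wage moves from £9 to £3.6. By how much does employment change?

ΔN = 117

From P·MP_N = w with MP_N = 6·N^(-1/3), the labor demand is N(w) = (18/w)^(3).
At w = 9: N = 8. At w = 3.6: N = 125.
ΔN = 125 − 8 = 117.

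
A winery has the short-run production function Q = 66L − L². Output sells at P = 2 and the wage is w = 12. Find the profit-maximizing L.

L* = 30

The marginal product of L is MP_L = 66 − 2L.
A price-taking firm hires until the value of the marginal product equals the wage: P·MP_L = w, so 2·(66 − 2L) = 12.
Then 66 − 2L = 6, giving L = 30.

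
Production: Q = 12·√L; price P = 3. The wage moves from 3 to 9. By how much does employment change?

From P·MP_L = w with MP_L = 6·L^(-1/2), the labor demand is L(w) = (18/w)^(2).
At w = 3: L = 36. At w = 9: L = 4.
ΔL = 4 − 36 = -32.

ΔL = -32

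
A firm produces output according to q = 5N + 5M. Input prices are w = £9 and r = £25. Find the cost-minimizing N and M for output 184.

The inputs are perfect substitutes, so the firm uses whichever has the lower cost per unit of output.
Cost per unit of output via N is w/5 = 1.8; via M it is r/5 = 5. N is cheaper.
Producing q = 184 with N alone: N = 36.8, M = 0.

N* = 36.8, M* = 0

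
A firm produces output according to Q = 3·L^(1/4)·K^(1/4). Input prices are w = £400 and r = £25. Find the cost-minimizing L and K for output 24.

L* = 16, K* = 256

Cost minimization requires the marginal rate of technical substitution to equal the input-price ratio: MP_L/MP_K = w/r.
Here MP_L/MP_K = (1/4)·(K/L)/(1/4) = (K/L). Setting this equal to 400/25 = 16 gives K = 16L.
Substituting into Q = 24: 3·L^(1/4)·(16L)^(1/4) = 24.
Solving, L = 16 and K = 256.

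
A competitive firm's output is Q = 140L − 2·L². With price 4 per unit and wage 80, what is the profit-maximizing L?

L* = 30

The marginal product of L is MP_L = 140 − 4L.
A price-taking firm hires until the value of the marginal product equals the wage: P·MP_L = w, so 4·(140 − 4L) = 80.
Then 140 − 4L = 20, giving L = 30.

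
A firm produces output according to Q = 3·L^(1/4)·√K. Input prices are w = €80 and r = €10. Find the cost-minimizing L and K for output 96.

L* = 16, K* = 256

Cost minimization requires the marginal rate of technical substitution to equal the input-price ratio: MP_L/MP_K = w/r.
Here MP_L/MP_K = (1/4)·(K/L)/(1/2) = 0.5·(K/L). Setting this equal to 80/10 = 8 gives K = 16L.
Substituting into Q = 96: 3·L^(1/4)·(16L)^(1/2) = 96.
Solving, L = 16 and K = 256.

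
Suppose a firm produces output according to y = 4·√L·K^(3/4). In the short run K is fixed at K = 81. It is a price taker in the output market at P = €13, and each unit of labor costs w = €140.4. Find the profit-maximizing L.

With K = 81, MP_L = (1/2)·4·L^(-1/2)·81^(3/4) = 54·L^(-1/2).
Profit maximization for a price taker requires P·MP_L = w: 13·54·L^(-1/2) = 140.4.
So L^(-1/2) = 0.2, which gives L = 25.

L* = 25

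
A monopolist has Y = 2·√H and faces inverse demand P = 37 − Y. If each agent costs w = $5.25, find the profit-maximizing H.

H* = 16

Marginal revenue from the inverse demand is MR = 37 − 2Y.
The marginal product is MP_H = H^(-1/2).
A monopolist hires until marginal revenue product equals the wage: MR·MP_H = w.
At H, Y = 2·√H. Substituting and solving: (37 − 4·√H)·H^(-1/2) = 5.25 gives H = 16.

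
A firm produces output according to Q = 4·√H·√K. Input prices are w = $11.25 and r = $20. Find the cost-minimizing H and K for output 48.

Cost minimization requires the marginal rate of technical substitution to equal the input-price ratio: MP_H/MP_K = w/r.
Here MP_H/MP_K = (1/2)·(K/H)/(1/2) = (K/H). Setting this equal to 11.25/20 = 0.5625 gives K = 0.5625H.
Substituting into Q = 48: 4·H^(1/2)·(0.5625H)^(1/2) = 48.
Solving, H = 16 and K = 9.

H* = 16, K* = 9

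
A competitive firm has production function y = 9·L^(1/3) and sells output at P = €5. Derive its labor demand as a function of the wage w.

MP_L = (1/3)·9·L^(-2/3) = 3·L^(-2/3).
Setting P·MP_L = w: 15·L^(-2/3) = w.
Solving for L: L^(-2/3) = w/15, so L = (15/w)^(3/2).

L(w) = (15/w)^(3/2)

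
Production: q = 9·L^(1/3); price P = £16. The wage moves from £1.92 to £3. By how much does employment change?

ΔL = -61

From P·MP_L = w with MP_L = 3·L^(-2/3), the labor demand is L(w) = (48/w)^(3/2).
At w = 1.92: L = 125. At w = 3: L = 64.
ΔL = 64 − 125 = -61.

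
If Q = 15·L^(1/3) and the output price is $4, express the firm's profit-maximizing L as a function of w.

MP_L = (1/3)·15·L^(-2/3) = 5·L^(-2/3).
Setting P·MP_L = w: 20·L^(-2/3) = w.
Solving for L: L^(-2/3) = w/20, so L = (20/w)^(3/2).

L(w) = (20/w)^(3/2)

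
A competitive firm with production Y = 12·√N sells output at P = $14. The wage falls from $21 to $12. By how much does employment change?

ΔN = 33

From P·MP_N = w with MP_N = 6·N^(-1/2), the labor demand is N(w) = (84/w)^(2).
At w = 21: N = 16. At w = 12: N = 49.
ΔN = 49 − 16 = 33.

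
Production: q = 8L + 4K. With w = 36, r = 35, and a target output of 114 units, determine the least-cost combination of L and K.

L* = 14.25, K* = 0

The inputs are perfect substitutes, so the firm uses whichever has the lower cost per unit of output.
Cost per unit of output via L is w/8 = 4.5; via K it is r/4 = 8.75. L is cheaper.
Producing q = 114 with L alone: L = 14.25, K = 0.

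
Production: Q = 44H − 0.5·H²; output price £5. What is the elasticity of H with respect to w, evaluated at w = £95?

ε = -0.76

From P·MP_H = w with MP_H = 44 − H, labor demand is H(w) = 44 − w/5.
dH/dw = −1/(5) = -0.2.
At w = 95, H = 25, so ε = (dH/dw)·(w/H) = (-0.2)·(95/25) = -0.76.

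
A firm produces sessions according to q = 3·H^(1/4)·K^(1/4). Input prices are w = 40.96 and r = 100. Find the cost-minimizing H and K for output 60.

Cost minimization requires the marginal rate of technical substitution to equal the input-price ratio: MP_H/MP_K = w/r.
Here MP_H/MP_K = (1/4)·(K/H)/(1/4) = (K/H). Setting this equal to 40.96/100 = 0.4096 gives K = 0.4096H.
Substituting into q = 60: 3·H^(1/4)·(0.4096H)^(1/4) = 60.
Solving, H = 625 and K = 256.

H* = 625, K* = 256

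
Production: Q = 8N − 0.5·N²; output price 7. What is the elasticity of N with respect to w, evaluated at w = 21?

From P·MP_N = w with MP_N = 8 − N, labor demand is N(w) = 8 − w/7.
dN/dw = −1/(7) = -1/7.
At w = 21, N = 5, so ε = (dN/dw)·(w/N) = (-1/7)·(21/5) = -0.6.

ε = -0.6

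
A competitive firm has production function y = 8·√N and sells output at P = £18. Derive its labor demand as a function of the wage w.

MP_N = (1/2)·8·N^(-1/2) = 4·N^(-1/2).
Setting P·MP_N = w: 72·N^(-1/2) = w.
Solving for N: N^(-1/2) = w/72, so N = (72/w)^(2).

N(w) = 5184/w²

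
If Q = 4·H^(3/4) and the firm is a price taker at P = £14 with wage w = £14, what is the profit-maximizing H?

H* = 81

MP_H = (3/4)·4·H^(-1/4) = 3·H^(-1/4).
Profit maximization for a price taker requires P·MP_H = w: 14·3·H^(-1/4) = 14.
So H^(-1/4) = 1/3, which gives H = 81.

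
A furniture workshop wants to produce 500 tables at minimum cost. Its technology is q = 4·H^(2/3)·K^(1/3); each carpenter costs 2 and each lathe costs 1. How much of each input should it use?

H* = 125, K* = 125

Cost minimization requires the marginal rate of technical substitution to equal the input-price ratio: MP_H/MP_K = w/r.
Here MP_H/MP_K = (2/3)·(K/H)/(1/3) = 2·(K/H). Setting this equal to 2/1 = 2 gives K = H.
Substituting into q = 500: 4·H^(2/3)·(H)^(1/3) = 500.
Solving, H = 125 and K = 125.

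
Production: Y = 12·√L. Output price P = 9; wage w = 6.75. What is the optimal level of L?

MP_L = (1/2)·12·L^(-1/2) = 6·L^(-1/2).
Profit maximization for a price taker requires P·MP_L = w: 9·6·L^(-1/2) = 6.75.
So L^(-1/2) = 0.125, which gives L = 64.

L* = 64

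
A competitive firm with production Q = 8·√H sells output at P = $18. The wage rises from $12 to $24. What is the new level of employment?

H* = 9

From P·MP_H = w with MP_H = 4·H^(-1/2), the labor demand is H(w) = (72/w)^(2).
At w = 12: H = 36. At w = 24: H = 9.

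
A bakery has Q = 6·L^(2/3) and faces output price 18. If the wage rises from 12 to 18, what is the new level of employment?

From P·MP_L = w with MP_L = 4·L^(-1/3), the labor demand is L(w) = (72/w)^(3).
At w = 12: L = 216. At w = 18: L = 64.

L* = 64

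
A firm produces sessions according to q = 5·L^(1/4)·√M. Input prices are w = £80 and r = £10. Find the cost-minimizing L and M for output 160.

L* = 16, M* = 256

Cost minimization requires the marginal rate of technical substitution to equal the input-price ratio: MP_L/MP_M = w/r.
Here MP_L/MP_M = (1/4)·(M/L)/(1/2) = 0.5·(M/L). Setting this equal to 80/10 = 8 gives M = 16L.
Substituting into q = 160: 5·L^(1/4)·(16L)^(1/2) = 160.
Solving, L = 16 and M = 256.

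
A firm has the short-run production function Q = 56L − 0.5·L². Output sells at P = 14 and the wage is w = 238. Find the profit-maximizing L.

L* = 39

The marginal product of L is MP_L = 56 − L.
A price-taking firm hires until the value of the marginal product equals the wage: P·MP_L = w, so 14·(56 − L) = 238.
Then 56 − L = 17, giving L = 39.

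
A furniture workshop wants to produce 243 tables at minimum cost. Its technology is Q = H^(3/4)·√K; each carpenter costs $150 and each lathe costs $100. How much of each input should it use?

H* = 81, K* = 81

Cost minimization requires the marginal rate of technical substitution to equal the input-price ratio: MP_H/MP_K = w/r.
Here MP_H/MP_K = (3/4)·(K/H)/(1/2) = 1.5·(K/H). Setting this equal to 150/100 = 1.5 gives K = H.
Substituting into Q = 243: H^(3/4)·(H)^(1/2) = 243.
Solving, H = 81 and K = 81.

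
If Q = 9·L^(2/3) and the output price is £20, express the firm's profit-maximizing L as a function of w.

L(w) = 1728000/w³

MP_L = (2/3)·9·L^(-1/3) = 6·L^(-1/3).
Setting P·MP_L = w: 120·L^(-1/3) = w.
Solving for L: L^(-1/3) = w/120, so L = (120/w)^(3).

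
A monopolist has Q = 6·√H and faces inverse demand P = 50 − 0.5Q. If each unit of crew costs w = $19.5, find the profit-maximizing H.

Marginal revenue from the inverse demand is MR = 50 − Q.
The marginal product is MP_H = 3·H^(-1/2).
A monopolist hires until marginal revenue product equals the wage: MR·MP_H = w.
At H, Q = 6·√H. Substituting and solving: (50 − 6·√H)·3·H^(-1/2) = 19.5 gives H = 16.

H* = 16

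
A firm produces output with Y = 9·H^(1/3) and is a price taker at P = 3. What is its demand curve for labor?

H(w) = (9/w)^(3/2)

MP_H = (1/3)·9·H^(-2/3) = 3·H^(-2/3).
Setting P·MP_H = w: 9·H^(-2/3) = w.
Solving for H: H^(-2/3) = w/9, so H = (9/w)^(3/2).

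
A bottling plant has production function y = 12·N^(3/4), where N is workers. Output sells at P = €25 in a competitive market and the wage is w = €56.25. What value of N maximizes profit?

MP_N = (3/4)·12·N^(-1/4) = 9·N^(-1/4).
Profit maximization for a price taker requires P·MP_N = w: 25·9·N^(-1/4) = 56.25.
So N^(-1/4) = 0.25, which gives N = 256.

N* = 256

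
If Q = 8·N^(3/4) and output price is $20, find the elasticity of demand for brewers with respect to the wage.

MP_N = (3/4)·8·N^(-1/4), so P·MP_N = w gives 120·N^(-1/4) = w.
Solving, N(w) = (120/w)^(4). This is a constant-elasticity form: N ∝ w^(−4), so ε = −4.

ε = -4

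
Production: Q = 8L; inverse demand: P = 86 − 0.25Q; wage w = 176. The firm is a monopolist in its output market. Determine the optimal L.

L* = 16

Marginal revenue from the inverse demand is MR = 86 − 0.5Q.
The marginal product is MP_L = 8.
A monopolist hires until marginal revenue product equals the wage: MR·MP_L = w.
(86 − 4L)·8 = 176, so L = 16.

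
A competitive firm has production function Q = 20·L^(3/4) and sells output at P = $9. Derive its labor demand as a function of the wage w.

L(w) = (135/w)^(4)

MP_L = (3/4)·20·L^(-1/4) = 15·L^(-1/4).
Setting P·MP_L = w: 135·L^(-1/4) = w.
Solving for L: L^(-1/4) = w/135, so L = (135/w)^(4).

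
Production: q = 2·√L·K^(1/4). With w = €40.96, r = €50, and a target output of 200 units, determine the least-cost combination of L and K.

Cost minimization requires the marginal rate of technical substitution to equal the input-price ratio: MP_L/MP_K = w/r.
Here MP_L/MP_K = (1/2)·(K/L)/(1/4) = 2·(K/L). Setting this equal to 40.96/50 = 0.8192 gives K = 0.4096L.
Substituting into q = 200: 2·L^(1/2)·(0.4096L)^(1/4) = 200.
Solving, L = 625 and K = 256.

L* = 625, K* = 256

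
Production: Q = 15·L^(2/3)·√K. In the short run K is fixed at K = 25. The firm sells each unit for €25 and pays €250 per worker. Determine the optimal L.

With K = 25, MP_L = (2/3)·15·L^(-1/3)·25^(1/2) = 50·L^(-1/3).
Profit maximization for a price taker requires P·MP_L = w: 25·50·L^(-1/3) = 250.
So L^(-1/3) = 0.2, which gives L = 125.

L* = 125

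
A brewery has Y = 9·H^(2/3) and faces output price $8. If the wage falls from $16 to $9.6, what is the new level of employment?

From P·MP_H = w with MP_H = 6·H^(-1/3), the labor demand is H(w) = (48/w)^(3).
At w = 16: H = 27. At w = 9.6: H = 125.

H* = 125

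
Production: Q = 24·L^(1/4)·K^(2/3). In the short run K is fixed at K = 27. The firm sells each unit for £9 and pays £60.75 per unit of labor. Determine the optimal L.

With K = 27, MP_L = (1/4)·24·L^(-3/4)·27^(2/3) = 54·L^(-3/4).
Profit maximization for a price taker requires P·MP_L = w: 9·54·L^(-3/4) = 60.75.
So L^(-3/4) = 0.125, which gives L = 16.

L* = 16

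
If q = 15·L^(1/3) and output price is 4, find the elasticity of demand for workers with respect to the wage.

ε = -1.5

MP_L = (1/3)·15·L^(-2/3), so P·MP_L = w gives 20·L^(-2/3) = w.
Solving, L(w) = (20/w)^(3/2). This is a constant-elasticity form: L ∝ w^(−3/2), so ε = −3/2.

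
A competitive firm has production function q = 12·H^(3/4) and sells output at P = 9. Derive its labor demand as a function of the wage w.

H(w) = (81/w)^(4)

MP_H = (3/4)·12·H^(-1/4) = 9·H^(-1/4).
Setting P·MP_H = w: 81·H^(-1/4) = w.
Solving for H: H^(-1/4) = w/81, so H = (81/w)^(4).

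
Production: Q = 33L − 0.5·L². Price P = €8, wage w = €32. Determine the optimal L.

The marginal product of L is MP_L = 33 − L.
A price-taking firm hires until the value of the marginal product equals the wage: P·MP_L = w, so 8·(33 − L) = 32.
Then 33 − L = 4, giving L = 29.

L* = 29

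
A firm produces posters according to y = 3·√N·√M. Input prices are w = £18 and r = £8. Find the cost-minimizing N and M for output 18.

Cost minimization requires the marginal rate of technical substitution to equal the input-price ratio: MP_N/MP_M = w/r.
Here MP_N/MP_M = (1/2)·(M/N)/(1/2) = (M/N). Setting this equal to 18/8 = 2.25 gives M = 2.25N.
Substituting into y = 18: 3·N^(1/2)·(2.25N)^(1/2) = 18.
Solving, N = 4 and M = 9.

N* = 4, M* = 9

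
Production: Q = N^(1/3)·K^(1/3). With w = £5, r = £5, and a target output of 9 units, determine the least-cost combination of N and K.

Cost minimization requires the marginal rate of technical substitution to equal the input-price ratio: MP_N/MP_K = w/r.
Here MP_N/MP_K = (1/3)·(K/N)/(1/3) = (K/N). Setting this equal to 5/5 = 1 gives K = N.
Substituting into Q = 9: N^(1/3)·(N)^(1/3) = 9.
Solving, N = 27 and K = 27.

N* = 27, K* = 27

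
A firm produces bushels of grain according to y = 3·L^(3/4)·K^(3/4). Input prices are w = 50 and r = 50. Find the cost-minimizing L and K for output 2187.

Cost minimization requires the marginal rate of technical substitution to equal the input-price ratio: MP_L/MP_K = w/r.
Here MP_L/MP_K = (3/4)·(K/L)/(3/4) = (K/L). Setting this equal to 50/50 = 1 gives K = L.
Substituting into y = 2187: 3·L^(3/4)·(L)^(3/4) = 2187.
Solving, L = 81 and K = 81.

L* = 81, K* = 81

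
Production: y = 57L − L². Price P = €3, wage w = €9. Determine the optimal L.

L* = 27

The marginal product of L is MP_L = 57 − 2L.
A price-taking firm hires until the value of the marginal product equals the wage: P·MP_L = w, so 3·(57 − 2L) = 9.
Then 57 − 2L = 3, giving L = 27.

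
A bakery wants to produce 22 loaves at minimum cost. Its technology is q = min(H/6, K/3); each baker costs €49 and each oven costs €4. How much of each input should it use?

With a fixed-proportions technology, the cost-minimizing bundle uses no slack in either input: H/6 = K/3 = q.
So H = 6·22 = 132 and K = 3·22 = 66.

H* = 132, K* = 66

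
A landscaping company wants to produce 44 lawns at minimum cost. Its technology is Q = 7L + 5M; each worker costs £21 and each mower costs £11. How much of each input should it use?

The inputs are perfect substitutes, so the firm uses whichever has the lower cost per unit of output.
Cost per unit of output via L is w/7 = 3; via M it is r/5 = 2.2. M is cheaper.
Producing Q = 44 with M alone: L = 0, M = 8.8.

L* = 0, M* = 8.8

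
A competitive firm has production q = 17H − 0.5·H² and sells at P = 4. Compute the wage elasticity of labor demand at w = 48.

ε = -2.4

From P·MP_H = w with MP_H = 17 − H, labor demand is H(w) = 17 − w/4.
dH/dw = −1/(4) = -0.25.
At w = 48, H = 5, so ε = (dH/dw)·(w/H) = (-0.25)·(48/5) = -2.4.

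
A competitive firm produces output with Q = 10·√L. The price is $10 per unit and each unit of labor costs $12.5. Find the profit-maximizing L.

MP_L = (1/2)·10·L^(-1/2) = 5·L^(-1/2).
Profit maximization for a price taker requires P·MP_L = w: 10·5·L^(-1/2) = 12.5.
So L^(-1/2) = 0.25, which gives L = 16.

L* = 16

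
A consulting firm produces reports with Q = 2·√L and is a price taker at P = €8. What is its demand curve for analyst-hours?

MP_L = (1/2)·2·L^(-1/2) = L^(-1/2).
Setting P·MP_L = w: 8·L^(-1/2) = w.
Solving for L: L^(-1/2) = w/8, so L = (8/w)^(2).

L(w) = 64/w²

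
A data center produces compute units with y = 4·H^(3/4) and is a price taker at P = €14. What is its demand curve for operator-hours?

H(w) = 3111696/w^(4)

MP_H = (3/4)·4·H^(-1/4) = 3·H^(-1/4).
Setting P·MP_H = w: 42·H^(-1/4) = w.
Solving for H: H^(-1/4) = w/42, so H = (42/w)^(4).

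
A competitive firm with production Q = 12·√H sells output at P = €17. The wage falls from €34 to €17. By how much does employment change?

From P·MP_H = w with MP_H = 6·H^(-1/2), the labor demand is H(w) = (102/w)^(2).
At w = 34: H = 9. At w = 17: H = 36.
ΔH = 36 − 9 = 27.

ΔH = 27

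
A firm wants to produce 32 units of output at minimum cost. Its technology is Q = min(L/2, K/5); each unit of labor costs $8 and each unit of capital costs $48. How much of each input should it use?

L* = 64, K* = 160

With a fixed-proportions technology, the cost-minimizing bundle uses no slack in either input: L/2 = K/5 = Q.
So L = 2·32 = 64 and K = 5·32 = 160.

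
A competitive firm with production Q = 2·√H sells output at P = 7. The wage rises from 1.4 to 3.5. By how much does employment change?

ΔH = -21

From P·MP_H = w with MP_H = H^(-1/2), the labor demand is H(w) = (7/w)^(2).
At w = 1.4: H = 25. At w = 3.5: H = 4.
ΔH = 4 − 25 = -21.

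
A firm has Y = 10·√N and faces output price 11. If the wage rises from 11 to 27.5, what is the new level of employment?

N* = 4

From P·MP_N = w with MP_N = 5·N^(-1/2), the labor demand is N(w) = (55/w)^(2).
At w = 11: N = 25. At w = 27.5: N = 4.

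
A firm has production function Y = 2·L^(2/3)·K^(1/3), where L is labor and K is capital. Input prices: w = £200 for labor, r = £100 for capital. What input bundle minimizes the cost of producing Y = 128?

L* = 64, K* = 64

Cost minimization requires the marginal rate of technical substitution to equal the input-price ratio: MP_L/MP_K = w/r.
Here MP_L/MP_K = (2/3)·(K/L)/(1/3) = 2·(K/L). Setting this equal to 200/100 = 2 gives K = L.
Substituting into Y = 128: 2·L^(2/3)·(L)^(1/3) = 128.
Solving, L = 64 and K = 64.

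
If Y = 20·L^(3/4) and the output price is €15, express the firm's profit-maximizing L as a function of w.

L(w) = (225/w)^(4)

MP_L = (3/4)·20·L^(-1/4) = 15·L^(-1/4).
Setting P·MP_L = w: 225·L^(-1/4) = w.
Solving for L: L^(-1/4) = w/225, so L = (225/w)^(4).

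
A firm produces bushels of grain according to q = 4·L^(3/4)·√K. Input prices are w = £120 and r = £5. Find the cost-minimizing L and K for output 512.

Cost minimization requires the marginal rate of technical substitution to equal the input-price ratio: MP_L/MP_K = w/r.
Here MP_L/MP_K = (3/4)·(K/L)/(1/2) = 1.5·(K/L). Setting this equal to 120/5 = 24 gives K = 16L.
Substituting into q = 512: 4·L^(3/4)·(16L)^(1/2) = 512.
Solving, L = 16 and K = 256.

L* = 16, K* = 256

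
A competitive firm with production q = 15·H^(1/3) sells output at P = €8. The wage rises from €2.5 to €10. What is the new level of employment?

H* = 8

From P·MP_H = w with MP_H = 5·H^(-2/3), the labor demand is H(w) = (40/w)^(3/2).
At w = 2.5: H = 64. At w = 10: H = 8.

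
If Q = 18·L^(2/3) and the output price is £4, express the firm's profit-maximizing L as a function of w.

MP_L = (2/3)·18·L^(-1/3) = 12·L^(-1/3).
Setting P·MP_L = w: 48·L^(-1/3) = w.
Solving for L: L^(-1/3) = w/48, so L = (48/w)^(3).

L(w) = 110592/w³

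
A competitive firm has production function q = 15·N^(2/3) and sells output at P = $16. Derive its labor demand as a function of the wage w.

MP_N = (2/3)·15·N^(-1/3) = 10·N^(-1/3).
Setting P·MP_N = w: 160·N^(-1/3) = w.
Solving for N: N^(-1/3) = w/160, so N = (160/w)^(3).

N(w) = 4096000/w³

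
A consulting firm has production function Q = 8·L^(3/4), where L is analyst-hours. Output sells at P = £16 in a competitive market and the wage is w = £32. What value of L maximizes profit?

MP_L = (3/4)·8·L^(-1/4) = 6·L^(-1/4).
Profit maximization for a price taker requires P·MP_L = w: 16·6·L^(-1/4) = 32.
So L^(-1/4) = 1/3, which gives L = 81.

L* = 81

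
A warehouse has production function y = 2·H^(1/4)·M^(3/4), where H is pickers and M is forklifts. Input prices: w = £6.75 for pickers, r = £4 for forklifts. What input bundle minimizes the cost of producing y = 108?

Cost minimization requires the marginal rate of technical substitution to equal the input-price ratio: MP_H/MP_M = w/r.
Here MP_H/MP_M = (1/4)·(M/H)/(3/4) = (1/3)·(M/H). Setting this equal to 6.75/4 = 1.6875 gives M = 5.0625H.
Substituting into y = 108: 2·H^(1/4)·(5.0625H)^(3/4) = 108.
Solving, H = 16 and M = 81.

H* = 16, M* = 81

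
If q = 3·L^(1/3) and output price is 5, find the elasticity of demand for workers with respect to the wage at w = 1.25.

ε = -1.5

MP_L = (1/3)·3·L^(-2/3), so P·MP_L = w gives 5·L^(-2/3) = w.
Solving, L(w) = (5/w)^(3/2). This is a constant-elasticity form: L ∝ w^(−3/2), so ε = −3/2.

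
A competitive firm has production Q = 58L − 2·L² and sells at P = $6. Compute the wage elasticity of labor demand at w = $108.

ε = -0.45

From P·MP_L = w with MP_L = 58 − 4L, labor demand is L(w) = (58 − w/6)/4.
dL/dw = −1/(24) = -1/24.
At w = 108, L = 10, so ε = (dL/dw)·(w/L) = (-1/24)·(108/10) = -0.45.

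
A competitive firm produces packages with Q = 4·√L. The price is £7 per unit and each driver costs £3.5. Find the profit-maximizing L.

MP_L = (1/2)·4·L^(-1/2) = 2·L^(-1/2).
Profit maximization for a price taker requires P·MP_L = w: 7·2·L^(-1/2) = 3.5.
So L^(-1/2) = 0.25, which gives L = 16.

L* = 16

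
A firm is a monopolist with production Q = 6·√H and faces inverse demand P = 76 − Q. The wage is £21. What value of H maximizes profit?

Marginal revenue from the inverse demand is MR = 76 − 2Q.
The marginal product is MP_H = 3·H^(-1/2).
A monopolist hires until marginal revenue product equals the wage: MR·MP_H = w.
At H, Q = 6·√H. Substituting and solving: (76 − 12·√H)·3·H^(-1/2) = 21 gives H = 16.

H* = 16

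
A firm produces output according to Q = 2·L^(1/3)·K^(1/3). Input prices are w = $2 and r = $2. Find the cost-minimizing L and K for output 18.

Cost minimization requires the marginal rate of technical substitution to equal the input-price ratio: MP_L/MP_K = w/r.
Here MP_L/MP_K = (1/3)·(K/L)/(1/3) = (K/L). Setting this equal to 2/2 = 1 gives K = L.
Substituting into Q = 18: 2·L^(1/3)·(L)^(1/3) = 18.
Solving, L = 27 and K = 27.

L* = 27, K* = 27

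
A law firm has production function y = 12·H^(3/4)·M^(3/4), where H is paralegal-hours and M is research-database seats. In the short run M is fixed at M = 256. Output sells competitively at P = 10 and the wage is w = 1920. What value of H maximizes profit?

H* = 81

With M = 256, MP_H = (3/4)·12·H^(-1/4)·256^(3/4) = 576·H^(-1/4).
Profit maximization for a price taker requires P·MP_H = w: 10·576·H^(-1/4) = 1920.
So H^(-1/4) = 1/3, which gives H = 81.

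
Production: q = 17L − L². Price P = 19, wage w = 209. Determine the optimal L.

The marginal product of L is MP_L = 17 − 2L.
A price-taking firm hires until the value of the marginal product equals the wage: P·MP_L = w, so 19·(17 − 2L) = 209.
Then 17 − 2L = 11, giving L = 3.

L* = 3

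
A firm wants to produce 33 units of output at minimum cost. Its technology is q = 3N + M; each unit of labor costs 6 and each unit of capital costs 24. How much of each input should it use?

The inputs are perfect substitutes, so the firm uses whichever has the lower cost per unit of output.
Cost per unit of output via N is 2; via M it is 24. N is cheaper.
Producing q = 33 with N alone: N = 11, M = 0.

N* = 11, M* = 0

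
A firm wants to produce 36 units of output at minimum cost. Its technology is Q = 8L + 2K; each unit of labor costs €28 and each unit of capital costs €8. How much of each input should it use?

The inputs are perfect substitutes, so the firm uses whichever has the lower cost per unit of output.
Cost per unit of output via L is w/8 = 3.5; via K it is r/2 = 4. L is cheaper.
Producing Q = 36 with L alone: L = 4.5, K = 0.

L* = 4.5, K* = 0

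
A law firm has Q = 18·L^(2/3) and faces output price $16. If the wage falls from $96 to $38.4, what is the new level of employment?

L* = 125

From P·MP_L = w with MP_L = 12·L^(-1/3), the labor demand is L(w) = (192/w)^(3).
At w = 96: L = 8. At w = 38.4: L = 125.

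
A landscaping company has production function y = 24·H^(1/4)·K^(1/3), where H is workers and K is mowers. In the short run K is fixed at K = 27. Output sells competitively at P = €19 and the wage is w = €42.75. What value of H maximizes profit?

With K = 27, MP_H = (1/4)·24·H^(-3/4)·27^(1/3) = 18·H^(-3/4).
Profit maximization for a price taker requires P·MP_H = w: 19·18·H^(-3/4) = 42.75.
So H^(-3/4) = 0.125, which gives H = 16.

H* = 16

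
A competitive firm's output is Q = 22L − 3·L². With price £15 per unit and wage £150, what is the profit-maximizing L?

The marginal product of L is MP_L = 22 − 6L.
A price-taking firm hires until the value of the marginal product equals the wage: P·MP_L = w, so 15·(22 − 6L) = 150.
Then 22 − 6L = 10, giving L = 2.

L* = 2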